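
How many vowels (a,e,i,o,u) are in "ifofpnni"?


Input: ifofpnni
Checking each character:
  'i' at position 0: vowel (running total: 1)
  'f' at position 1: consonant
  'o' at position 2: vowel (running total: 2)
  'f' at position 3: consonant
  'p' at position 4: consonant
  'n' at position 5: consonant
  'n' at position 6: consonant
  'i' at position 7: vowel (running total: 3)
Total vowels: 3

3


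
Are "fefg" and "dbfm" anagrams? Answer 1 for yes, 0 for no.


Strings: "fefg", "dbfm"
Sorted first:  effg
Sorted second: bdfm
Differ at position 0: 'e' vs 'b' => not anagrams

0


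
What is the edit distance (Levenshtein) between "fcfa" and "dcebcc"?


Computing edit distance: "fcfa" -> "dcebcc"
DP table:
           d    c    e    b    c    c
      0    1    2    3    4    5    6
  f   1    1    2    3    4    5    6
  c   2    2    1    2    3    4    5
  f   3    3    2    2    3    4    5
  a   4    4    3    3    3    4    5
Edit distance = dp[4][6] = 5

5


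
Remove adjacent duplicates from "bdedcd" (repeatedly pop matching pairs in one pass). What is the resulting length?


Input: bdedcd
Stack-based adjacent duplicate removal:
  Read 'b': push. Stack: b
  Read 'd': push. Stack: bd
  Read 'e': push. Stack: bde
  Read 'd': push. Stack: bded
  Read 'c': push. Stack: bdedc
  Read 'd': push. Stack: bdedcd
Final stack: "bdedcd" (length 6)

6


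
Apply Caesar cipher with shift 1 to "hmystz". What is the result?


Caesar cipher: shift "hmystz" by 1
  'h' (pos 7) + 1 = pos 8 = 'i'
  'm' (pos 12) + 1 = pos 13 = 'n'
  'y' (pos 24) + 1 = pos 25 = 'z'
  's' (pos 18) + 1 = pos 19 = 't'
  't' (pos 19) + 1 = pos 20 = 'u'
  'z' (pos 25) + 1 = pos 0 = 'a'
Result: inztua

inztua


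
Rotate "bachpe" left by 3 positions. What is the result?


Input: "bachpe", rotate left by 3
First 3 characters: "bac"
Remaining characters: "hpe"
Concatenate remaining + first: "hpe" + "bac" = "hpebac"

hpebac


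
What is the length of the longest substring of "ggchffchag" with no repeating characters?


Input: "ggchffchag"
Sliding window (track last position of each char):
  Position 0 ('g'): window [0,0] length 1 -- new best
  Position 1 ('g'): repeat (last at 0), move window start to 1
  Position 1 ('g'): window [1,1] length 1
  Position 2 ('c'): window [1,2] length 2 -- new best
  Position 3 ('h'): window [1,3] length 3 -- new best
  Position 4 ('f'): window [1,4] length 4 -- new best
  Position 5 ('f'): repeat (last at 4), move window start to 5
  Position 5 ('f'): window [5,5] length 1
  Position 6 ('c'): window [5,6] length 2
  Position 7 ('h'): window [5,7] length 3
  Position 8 ('a'): window [5,8] length 4
  Position 9 ('g'): window [5,9] length 5 -- new best
Longest substring with no repeats: "fchag" with length 5

5


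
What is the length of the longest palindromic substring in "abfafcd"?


Input: "abfafcd"
Checking substrings for palindromes:
  [2:5] "faf" (len 3) => palindrome
Longest palindromic substring: "faf" with length 3

3


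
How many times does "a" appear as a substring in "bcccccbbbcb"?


Searching for "a" in "bcccccbbbcb"
Scanning each position:
  Position 0: "b" => no
  Position 1: "c" => no
  Position 2: "c" => no
  Position 3: "c" => no
  Position 4: "c" => no
  Position 5: "c" => no
  Position 6: "b" => no
  Position 7: "b" => no
  Position 8: "b" => no
  Position 9: "c" => no
  Position 10: "b" => no
Total occurrences: 0

0


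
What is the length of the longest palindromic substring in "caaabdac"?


Input: "caaabdac"
Checking substrings for palindromes:
  [1:4] "aaa" (len 3) => palindrome
  [1:3] "aa" (len 2) => palindrome
  [2:4] "aa" (len 2) => palindrome
Longest palindromic substring: "aaa" with length 3

3


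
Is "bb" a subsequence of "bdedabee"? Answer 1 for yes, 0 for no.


Check if "bb" is a subsequence of "bdedabee"
Greedy scan:
  Position 0 ('b'): matches sub[0] = 'b'
  Position 1 ('d'): no match needed
  Position 2 ('e'): no match needed
  Position 3 ('d'): no match needed
  Position 4 ('a'): no match needed
  Position 5 ('b'): matches sub[1] = 'b'
  Position 6 ('e'): no match needed
  Position 7 ('e'): no match needed
All 2 characters matched => is a subsequence

1


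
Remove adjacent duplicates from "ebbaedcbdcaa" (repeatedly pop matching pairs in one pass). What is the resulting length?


Input: ebbaedcbdcaa
Stack-based adjacent duplicate removal:
  Read 'e': push. Stack: e
  Read 'b': push. Stack: eb
  Read 'b': matches stack top 'b' => pop. Stack: e
  Read 'a': push. Stack: ea
  Read 'e': push. Stack: eae
  Read 'd': push. Stack: eaed
  Read 'c': push. Stack: eaedc
  Read 'b': push. Stack: eaedcb
  Read 'd': push. Stack: eaedcbd
  Read 'c': push. Stack: eaedcbdc
  Read 'a': push. Stack: eaedcbdca
  Read 'a': matches stack top 'a' => pop. Stack: eaedcbdc
Final stack: "eaedcbdc" (length 8)

8


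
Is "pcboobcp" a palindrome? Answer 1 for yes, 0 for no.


Input: pcboobcp
Reversed: pcboobcp
  Compare pos 0 ('p') with pos 7 ('p'): match
  Compare pos 1 ('c') with pos 6 ('c'): match
  Compare pos 2 ('b') with pos 5 ('b'): match
  Compare pos 3 ('o') with pos 4 ('o'): match
Result: palindrome

1


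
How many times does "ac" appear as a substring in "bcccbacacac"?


Searching for "ac" in "bcccbacacac"
Scanning each position:
  Position 0: "bc" => no
  Position 1: "cc" => no
  Position 2: "cc" => no
  Position 3: "cb" => no
  Position 4: "ba" => no
  Position 5: "ac" => MATCH
  Position 6: "ca" => no
  Position 7: "ac" => MATCH
  Position 8: "ca" => no
  Position 9: "ac" => MATCH
Total occurrences: 3

3


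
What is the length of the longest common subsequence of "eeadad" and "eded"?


LCS of "eeadad" and "eded"
DP table:
           e    d    e    d
      0    0    0    0    0
  e   0    1    1    1    1
  e   0    1    1    2    2
  a   0    1    1    2    2
  d   0    1    2    2    3
  a   0    1    2    2    3
  d   0    1    2    2    3
LCS length = dp[6][4] = 3

3


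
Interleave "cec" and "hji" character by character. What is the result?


Interleaving "cec" and "hji":
  Position 0: 'c' from first, 'h' from second => "ch"
  Position 1: 'e' from first, 'j' from second => "ej"
  Position 2: 'c' from first, 'i' from second => "ci"
Result: chejci

chejci


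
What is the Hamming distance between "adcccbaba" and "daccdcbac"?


Comparing "adcccbaba" and "daccdcbac" position by position:
  Position 0: 'a' vs 'd' => differ
  Position 1: 'd' vs 'a' => differ
  Position 2: 'c' vs 'c' => same
  Position 3: 'c' vs 'c' => same
  Position 4: 'c' vs 'd' => differ
  Position 5: 'b' vs 'c' => differ
  Position 6: 'a' vs 'b' => differ
  Position 7: 'b' vs 'a' => differ
  Position 8: 'a' vs 'c' => differ
Total differences (Hamming distance): 7

7


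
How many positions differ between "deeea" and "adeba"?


Comparing "deeea" and "adeba" position by position:
  Position 0: 'd' vs 'a' => DIFFER
  Position 1: 'e' vs 'd' => DIFFER
  Position 2: 'e' vs 'e' => same
  Position 3: 'e' vs 'b' => DIFFER
  Position 4: 'a' vs 'a' => same
Positions that differ: 3

3


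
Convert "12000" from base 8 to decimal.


Input: "12000" in base 8
Positional expansion:
  Digit '1' (value 1) x 8^4 = 4096
  Digit '2' (value 2) x 8^3 = 1024
  Digit '0' (value 0) x 8^2 = 0
  Digit '0' (value 0) x 8^1 = 0
  Digit '0' (value 0) x 8^0 = 0
Sum = 5120

5120


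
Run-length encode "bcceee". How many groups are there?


Input: bcceee
Scanning for consecutive runs:
  Group 1: 'b' x 1 (positions 0-0)
  Group 2: 'c' x 2 (positions 1-2)
  Group 3: 'e' x 3 (positions 3-5)
Total groups: 3

3


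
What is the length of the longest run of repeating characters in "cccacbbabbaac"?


Input: "cccacbbabbaac"
Scanning for longest run:
  Position 1 ('c'): continues run of 'c', length=2
  Position 2 ('c'): continues run of 'c', length=3
  Position 3 ('a'): new char, reset run to 1
  Position 4 ('c'): new char, reset run to 1
  Position 5 ('b'): new char, reset run to 1
  Position 6 ('b'): continues run of 'b', length=2
  Position 7 ('a'): new char, reset run to 1
  Position 8 ('b'): new char, reset run to 1
  Position 9 ('b'): continues run of 'b', length=2
  Position 10 ('a'): new char, reset run to 1
  Position 11 ('a'): continues run of 'a', length=2
  Position 12 ('c'): new char, reset run to 1
Longest run: 'c' with length 3

3


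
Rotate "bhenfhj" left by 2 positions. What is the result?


Input: "bhenfhj", rotate left by 2
First 2 characters: "bh"
Remaining characters: "enfhj"
Concatenate remaining + first: "enfhj" + "bh" = "enfhjbh"

enfhjbh


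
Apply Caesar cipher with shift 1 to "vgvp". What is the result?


Caesar cipher: shift "vgvp" by 1
  'v' (pos 21) + 1 = pos 22 = 'w'
  'g' (pos 6) + 1 = pos 7 = 'h'
  'v' (pos 21) + 1 = pos 22 = 'w'
  'p' (pos 15) + 1 = pos 16 = 'q'
Result: whwq

whwq


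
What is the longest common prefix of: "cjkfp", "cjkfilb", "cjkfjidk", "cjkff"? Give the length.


Words: cjkfp, cjkfilb, cjkfjidk, cjkff
  Position 0: all 'c' => match
  Position 1: all 'j' => match
  Position 2: all 'k' => match
  Position 3: all 'f' => match
  Position 4: ('p', 'i', 'j', 'f') => mismatch, stop
LCP = "cjkf" (length 4)

4


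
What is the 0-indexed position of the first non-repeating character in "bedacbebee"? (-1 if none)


Input: bedacbebee
Character frequencies:
  'a': 1
  'b': 3
  'c': 1
  'd': 1
  'e': 4
Scanning left to right for freq == 1:
  Position 0 ('b'): freq=3, skip
  Position 1 ('e'): freq=4, skip
  Position 2 ('d'): unique! => answer = 2

2


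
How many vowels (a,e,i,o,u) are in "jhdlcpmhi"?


Input: jhdlcpmhi
Checking each character:
  'j' at position 0: consonant
  'h' at position 1: consonant
  'd' at position 2: consonant
  'l' at position 3: consonant
  'c' at position 4: consonant
  'p' at position 5: consonant
  'm' at position 6: consonant
  'h' at position 7: consonant
  'i' at position 8: vowel (running total: 1)
Total vowels: 1

1


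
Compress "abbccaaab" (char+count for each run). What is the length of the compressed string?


Input: abbccaaab
Runs:
  'a' x 1 => "a1"
  'b' x 2 => "b2"
  'c' x 2 => "c2"
  'a' x 3 => "a3"
  'b' x 1 => "b1"
Compressed: "a1b2c2a3b1"
Compressed length: 10

10


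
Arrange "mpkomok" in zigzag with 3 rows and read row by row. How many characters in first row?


Zigzag "mpkomok" into 3 rows:
Placing characters:
  'm' => row 0
  'p' => row 1
  'k' => row 2
  'o' => row 1
  'm' => row 0
  'o' => row 1
  'k' => row 2
Rows:
  Row 0: "mm"
  Row 1: "poo"
  Row 2: "kk"
First row length: 2

2


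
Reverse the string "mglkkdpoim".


Input: mglkkdpoim
Reading characters right to left:
  Position 9: 'm'
  Position 8: 'i'
  Position 7: 'o'
  Position 6: 'p'
  Position 5: 'd'
  Position 4: 'k'
  Position 3: 'k'
  Position 2: 'l'
  Position 1: 'g'
  Position 0: 'm'
Reversed: miopdkklgm

miopdkklgm


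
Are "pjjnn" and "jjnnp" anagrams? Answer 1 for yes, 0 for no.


Strings: "pjjnn", "jjnnp"
Sorted first:  jjnnp
Sorted second: jjnnp
Sorted forms match => anagrams

1


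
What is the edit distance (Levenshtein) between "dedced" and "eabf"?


Computing edit distance: "dedced" -> "eabf"
DP table:
           e    a    b    f
      0    1    2    3    4
  d   1    1    2    3    4
  e   2    1    2    3    4
  d   3    2    2    3    4
  c   4    3    3    3    4
  e   5    4    4    4    4
  d   6    5    5    5    5
Edit distance = dp[6][4] = 5

5


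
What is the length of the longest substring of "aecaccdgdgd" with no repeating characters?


Input: "aecaccdgdgd"
Sliding window (track last position of each char):
  Position 0 ('a'): window [0,0] length 1 -- new best
  Position 1 ('e'): window [0,1] length 2 -- new best
  Position 2 ('c'): window [0,2] length 3 -- new best
  Position 3 ('a'): repeat (last at 0), move window start to 1
  Position 3 ('a'): window [1,3] length 3
  Position 4 ('c'): repeat (last at 2), move window start to 3
  Position 4 ('c'): window [3,4] length 2
  Position 5 ('c'): repeat (last at 4), move window start to 5
  Position 5 ('c'): window [5,5] length 1
  Position 6 ('d'): window [5,6] length 2
  Position 7 ('g'): window [5,7] length 3
  Position 8 ('d'): repeat (last at 6), move window start to 7
  Position 8 ('d'): window [7,8] length 2
  Position 9 ('g'): repeat (last at 7), move window start to 8
  Position 9 ('g'): window [8,9] length 2
  Position 10 ('d'): repeat (last at 8), move window start to 9
  Position 10 ('d'): window [9,10] length 2
Longest substring with no repeats: "aec" with length 3

3


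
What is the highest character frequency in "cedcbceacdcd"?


Input: cedcbceacdcd
Character counts:
  'a': 1
  'b': 1
  'c': 5
  'd': 3
  'e': 2
Maximum frequency: 5

5


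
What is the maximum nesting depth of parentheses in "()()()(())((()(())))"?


Input: "()()()(())((()(())))"
Tracking depth:
  Position 0 '(': depth becomes 1
  Position 1 ')': depth becomes 0
  Position 2 '(': depth becomes 1
  Position 3 ')': depth becomes 0
  Position 4 '(': depth becomes 1
  Position 5 ')': depth becomes 0
  Position 6 '(': depth becomes 1
  Position 7 '(': depth becomes 2
  Position 8 ')': depth becomes 1
  Position 9 ')': depth becomes 0
  Position 10 '(': depth becomes 1
  Position 11 '(': depth becomes 2
  Position 12 '(': depth becomes 3
  Position 13 ')': depth becomes 2
  Position 14 '(': depth becomes 3
  Position 15 '(': depth becomes 4
  Position 16 ')': depth becomes 3
  Position 17 ')': depth becomes 2
  Position 18 ')': depth becomes 1
  Position 19 ')': depth becomes 0
Maximum depth reached: 4

4


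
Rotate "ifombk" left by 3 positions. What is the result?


Input: "ifombk", rotate left by 3
First 3 characters: "ifo"
Remaining characters: "mbk"
Concatenate remaining + first: "mbk" + "ifo" = "mbkifo"

mbkifo


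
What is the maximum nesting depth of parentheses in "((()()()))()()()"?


Input: "((()()()))()()()"
Tracking depth:
  Position 0 '(': depth becomes 1
  Position 1 '(': depth becomes 2
  Position 2 '(': depth becomes 3
  Position 3 ')': depth becomes 2
  Position 4 '(': depth becomes 3
  Position 5 ')': depth becomes 2
  Position 6 '(': depth becomes 3
  Position 7 ')': depth becomes 2
  Position 8 ')': depth becomes 1
  Position 9 ')': depth becomes 0
  Position 10 '(': depth becomes 1
  Position 11 ')': depth becomes 0
  Position 12 '(': depth becomes 1
  Position 13 ')': depth becomes 0
  Position 14 '(': depth becomes 1
  Position 15 ')': depth becomes 0
Maximum depth reached: 3

3


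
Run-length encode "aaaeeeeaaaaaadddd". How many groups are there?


Input: aaaeeeeaaaaaadddd
Scanning for consecutive runs:
  Group 1: 'a' x 3 (positions 0-2)
  Group 2: 'e' x 4 (positions 3-6)
  Group 3: 'a' x 6 (positions 7-12)
  Group 4: 'd' x 4 (positions 13-16)
Total groups: 4

4


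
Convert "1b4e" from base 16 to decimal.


Input: "1b4e" in base 16
Positional expansion:
  Digit '1' (value 1) x 16^3 = 4096
  Digit 'b' (value 11) x 16^2 = 2816
  Digit '4' (value 4) x 16^1 = 64
  Digit 'e' (value 14) x 16^0 = 14
Sum = 6990

6990


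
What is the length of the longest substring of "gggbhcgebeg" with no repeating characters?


Input: "gggbhcgebeg"
Sliding window (track last position of each char):
  Position 0 ('g'): window [0,0] length 1 -- new best
  Position 1 ('g'): repeat (last at 0), move window start to 1
  Position 1 ('g'): window [1,1] length 1
  Position 2 ('g'): repeat (last at 1), move window start to 2
  Position 2 ('g'): window [2,2] length 1
  Position 3 ('b'): window [2,3] length 2 -- new best
  Position 4 ('h'): window [2,4] length 3 -- new best
  Position 5 ('c'): window [2,5] length 4 -- new best
  Position 6 ('g'): repeat (last at 2), move window start to 3
  Position 6 ('g'): window [3,6] length 4
  Position 7 ('e'): window [3,7] length 5 -- new best
  Position 8 ('b'): repeat (last at 3), move window start to 4
  Position 8 ('b'): window [4,8] length 5
  Position 9 ('e'): repeat (last at 7), move window start to 8
  Position 9 ('e'): window [8,9] length 2
  Position 10 ('g'): window [8,10] length 3
Longest substring with no repeats: "bhcge" with length 5

5


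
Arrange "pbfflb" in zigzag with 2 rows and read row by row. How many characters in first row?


Zigzag "pbfflb" into 2 rows:
Placing characters:
  'p' => row 0
  'b' => row 1
  'f' => row 0
  'f' => row 1
  'l' => row 0
  'b' => row 1
Rows:
  Row 0: "pfl"
  Row 1: "bfb"
First row length: 3

3


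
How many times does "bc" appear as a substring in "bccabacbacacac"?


Searching for "bc" in "bccabacbacacac"
Scanning each position:
  Position 0: "bc" => MATCH
  Position 1: "cc" => no
  Position 2: "ca" => no
  Position 3: "ab" => no
  Position 4: "ba" => no
  Position 5: "ac" => no
  Position 6: "cb" => no
  Position 7: "ba" => no
  Position 8: "ac" => no
  Position 9: "ca" => no
  Position 10: "ac" => no
  Position 11: "ca" => no
  Position 12: "ac" => no
Total occurrences: 1

1


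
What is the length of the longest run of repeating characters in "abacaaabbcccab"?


Input: "abacaaabbcccab"
Scanning for longest run:
  Position 1 ('b'): new char, reset run to 1
  Position 2 ('a'): new char, reset run to 1
  Position 3 ('c'): new char, reset run to 1
  Position 4 ('a'): new char, reset run to 1
  Position 5 ('a'): continues run of 'a', length=2
  Position 6 ('a'): continues run of 'a', length=3
  Position 7 ('b'): new char, reset run to 1
  Position 8 ('b'): continues run of 'b', length=2
  Position 9 ('c'): new char, reset run to 1
  Position 10 ('c'): continues run of 'c', length=2
  Position 11 ('c'): continues run of 'c', length=3
  Position 12 ('a'): new char, reset run to 1
  Position 13 ('b'): new char, reset run to 1
Longest run: 'a' with length 3

3


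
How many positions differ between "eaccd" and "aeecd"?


Comparing "eaccd" and "aeecd" position by position:
  Position 0: 'e' vs 'a' => DIFFER
  Position 1: 'a' vs 'e' => DIFFER
  Position 2: 'c' vs 'e' => DIFFER
  Position 3: 'c' vs 'c' => same
  Position 4: 'd' vs 'd' => same
Positions that differ: 3

3


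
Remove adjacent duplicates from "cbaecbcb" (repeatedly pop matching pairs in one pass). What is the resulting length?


Input: cbaecbcb
Stack-based adjacent duplicate removal:
  Read 'c': push. Stack: c
  Read 'b': push. Stack: cb
  Read 'a': push. Stack: cba
  Read 'e': push. Stack: cbae
  Read 'c': push. Stack: cbaec
  Read 'b': push. Stack: cbaecb
  Read 'c': push. Stack: cbaecbc
  Read 'b': push. Stack: cbaecbcb
Final stack: "cbaecbcb" (length 8)

8


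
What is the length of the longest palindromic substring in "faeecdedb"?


Input: "faeecdedb"
Checking substrings for palindromes:
  [5:8] "ded" (len 3) => palindrome
  [2:4] "ee" (len 2) => palindrome
Longest palindromic substring: "ded" with length 3

3


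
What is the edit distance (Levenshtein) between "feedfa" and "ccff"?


Computing edit distance: "feedfa" -> "ccff"
DP table:
           c    c    f    f
      0    1    2    3    4
  f   1    1    2    2    3
  e   2    2    2    3    3
  e   3    3    3    3    4
  d   4    4    4    4    4
  f   5    5    5    4    4
  a   6    6    6    5    5
Edit distance = dp[6][4] = 5

5


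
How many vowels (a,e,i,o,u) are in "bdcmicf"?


Input: bdcmicf
Checking each character:
  'b' at position 0: consonant
  'd' at position 1: consonant
  'c' at position 2: consonant
  'm' at position 3: consonant
  'i' at position 4: vowel (running total: 1)
  'c' at position 5: consonant
  'f' at position 6: consonant
Total vowels: 1

1


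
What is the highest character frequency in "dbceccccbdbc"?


Input: dbceccccbdbc
Character counts:
  'b': 3
  'c': 6
  'd': 2
  'e': 1
Maximum frequency: 6

6


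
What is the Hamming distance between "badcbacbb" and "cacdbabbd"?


Comparing "badcbacbb" and "cacdbabbd" position by position:
  Position 0: 'b' vs 'c' => differ
  Position 1: 'a' vs 'a' => same
  Position 2: 'd' vs 'c' => differ
  Position 3: 'c' vs 'd' => differ
  Position 4: 'b' vs 'b' => same
  Position 5: 'a' vs 'a' => same
  Position 6: 'c' vs 'b' => differ
  Position 7: 'b' vs 'b' => same
  Position 8: 'b' vs 'd' => differ
Total differences (Hamming distance): 5

5


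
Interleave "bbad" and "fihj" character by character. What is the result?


Interleaving "bbad" and "fihj":
  Position 0: 'b' from first, 'f' from second => "bf"
  Position 1: 'b' from first, 'i' from second => "bi"
  Position 2: 'a' from first, 'h' from second => "ah"
  Position 3: 'd' from first, 'j' from second => "dj"
Result: bfbiahdj

bfbiahdj


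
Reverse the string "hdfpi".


Input: hdfpi
Reading characters right to left:
  Position 4: 'i'
  Position 3: 'p'
  Position 2: 'f'
  Position 1: 'd'
  Position 0: 'h'
Reversed: ipfdh

ipfdh


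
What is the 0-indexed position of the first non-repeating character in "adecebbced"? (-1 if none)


Input: adecebbced
Character frequencies:
  'a': 1
  'b': 2
  'c': 2
  'd': 2
  'e': 3
Scanning left to right for freq == 1:
  Position 0 ('a'): unique! => answer = 0

0


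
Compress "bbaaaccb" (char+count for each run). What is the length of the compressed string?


Input: bbaaaccb
Runs:
  'b' x 2 => "b2"
  'a' x 3 => "a3"
  'c' x 2 => "c2"
  'b' x 1 => "b1"
Compressed: "b2a3c2b1"
Compressed length: 8

8


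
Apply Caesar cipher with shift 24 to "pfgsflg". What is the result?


Caesar cipher: shift "pfgsflg" by 24
  'p' (pos 15) + 24 = pos 13 = 'n'
  'f' (pos 5) + 24 = pos 3 = 'd'
  'g' (pos 6) + 24 = pos 4 = 'e'
  's' (pos 18) + 24 = pos 16 = 'q'
  'f' (pos 5) + 24 = pos 3 = 'd'
  'l' (pos 11) + 24 = pos 9 = 'j'
  'g' (pos 6) + 24 = pos 4 = 'e'
Result: ndeqdje

ndeqdje


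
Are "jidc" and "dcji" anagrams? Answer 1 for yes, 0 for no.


Strings: "jidc", "dcji"
Sorted first:  cdij
Sorted second: cdij
Sorted forms match => anagrams

1


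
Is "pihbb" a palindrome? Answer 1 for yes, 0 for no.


Input: pihbb
Reversed: bbhip
  Compare pos 0 ('p') with pos 4 ('b'): MISMATCH
  Compare pos 1 ('i') with pos 3 ('b'): MISMATCH
Result: not a palindrome

0


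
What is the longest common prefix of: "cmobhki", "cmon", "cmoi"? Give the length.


Words: cmobhki, cmon, cmoi
  Position 0: all 'c' => match
  Position 1: all 'm' => match
  Position 2: all 'o' => match
  Position 3: ('b', 'n', 'i') => mismatch, stop
LCP = "cmo" (length 3)

3


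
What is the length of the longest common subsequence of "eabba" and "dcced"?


LCS of "eabba" and "dcced"
DP table:
           d    c    c    e    d
      0    0    0    0    0    0
  e   0    0    0    0    1    1
  a   0    0    0    0    1    1
  b   0    0    0    0    1    1
  b   0    0    0    0    1    1
  a   0    0    0    0    1    1
LCS length = dp[5][5] = 1

1


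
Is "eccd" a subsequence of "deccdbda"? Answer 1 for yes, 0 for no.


Check if "eccd" is a subsequence of "deccdbda"
Greedy scan:
  Position 0 ('d'): no match needed
  Position 1 ('e'): matches sub[0] = 'e'
  Position 2 ('c'): matches sub[1] = 'c'
  Position 3 ('c'): matches sub[2] = 'c'
  Position 4 ('d'): matches sub[3] = 'd'
  Position 5 ('b'): no match needed
  Position 6 ('d'): no match needed
  Position 7 ('a'): no match needed
All 4 characters matched => is a subsequence

1


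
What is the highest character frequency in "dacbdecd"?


Input: dacbdecd
Character counts:
  'a': 1
  'b': 1
  'c': 2
  'd': 3
  'e': 1
Maximum frequency: 3

3


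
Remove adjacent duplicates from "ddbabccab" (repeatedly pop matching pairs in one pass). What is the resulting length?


Input: ddbabccab
Stack-based adjacent duplicate removal:
  Read 'd': push. Stack: d
  Read 'd': matches stack top 'd' => pop. Stack: (empty)
  Read 'b': push. Stack: b
  Read 'a': push. Stack: ba
  Read 'b': push. Stack: bab
  Read 'c': push. Stack: babc
  Read 'c': matches stack top 'c' => pop. Stack: bab
  Read 'a': push. Stack: baba
  Read 'b': push. Stack: babab
Final stack: "babab" (length 5)

5


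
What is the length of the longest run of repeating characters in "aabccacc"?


Input: "aabccacc"
Scanning for longest run:
  Position 1 ('a'): continues run of 'a', length=2
  Position 2 ('b'): new char, reset run to 1
  Position 3 ('c'): new char, reset run to 1
  Position 4 ('c'): continues run of 'c', length=2
  Position 5 ('a'): new char, reset run to 1
  Position 6 ('c'): new char, reset run to 1
  Position 7 ('c'): continues run of 'c', length=2
Longest run: 'a' with length 2

2


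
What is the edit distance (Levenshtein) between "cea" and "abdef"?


Computing edit distance: "cea" -> "abdef"
DP table:
           a    b    d    e    f
      0    1    2    3    4    5
  c   1    1    2    3    4    5
  e   2    2    2    3    3    4
  a   3    2    3    3    4    4
Edit distance = dp[3][5] = 4

4


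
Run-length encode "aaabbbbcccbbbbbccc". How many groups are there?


Input: aaabbbbcccbbbbbccc
Scanning for consecutive runs:
  Group 1: 'a' x 3 (positions 0-2)
  Group 2: 'b' x 4 (positions 3-6)
  Group 3: 'c' x 3 (positions 7-9)
  Group 4: 'b' x 5 (positions 10-14)
  Group 5: 'c' x 3 (positions 15-17)
Total groups: 5

5


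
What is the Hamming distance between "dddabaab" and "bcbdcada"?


Comparing "dddabaab" and "bcbdcada" position by position:
  Position 0: 'd' vs 'b' => differ
  Position 1: 'd' vs 'c' => differ
  Position 2: 'd' vs 'b' => differ
  Position 3: 'a' vs 'd' => differ
  Position 4: 'b' vs 'c' => differ
  Position 5: 'a' vs 'a' => same
  Position 6: 'a' vs 'd' => differ
  Position 7: 'b' vs 'a' => differ
Total differences (Hamming distance): 7

7


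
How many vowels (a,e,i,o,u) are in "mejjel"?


Input: mejjel
Checking each character:
  'm' at position 0: consonant
  'e' at position 1: vowel (running total: 1)
  'j' at position 2: consonant
  'j' at position 3: consonant
  'e' at position 4: vowel (running total: 2)
  'l' at position 5: consonant
Total vowels: 2

2


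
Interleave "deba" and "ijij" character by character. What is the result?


Interleaving "deba" and "ijij":
  Position 0: 'd' from first, 'i' from second => "di"
  Position 1: 'e' from first, 'j' from second => "ej"
  Position 2: 'b' from first, 'i' from second => "bi"
  Position 3: 'a' from first, 'j' from second => "aj"
Result: diejbiaj

diejbiaj


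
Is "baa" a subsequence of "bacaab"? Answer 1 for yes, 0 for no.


Check if "baa" is a subsequence of "bacaab"
Greedy scan:
  Position 0 ('b'): matches sub[0] = 'b'
  Position 1 ('a'): matches sub[1] = 'a'
  Position 2 ('c'): no match needed
  Position 3 ('a'): matches sub[2] = 'a'
  Position 4 ('a'): no match needed
  Position 5 ('b'): no match needed
All 3 characters matched => is a subsequence

1


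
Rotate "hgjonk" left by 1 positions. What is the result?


Input: "hgjonk", rotate left by 1
First 1 characters: "h"
Remaining characters: "gjonk"
Concatenate remaining + first: "gjonk" + "h" = "gjonkh"

gjonkh


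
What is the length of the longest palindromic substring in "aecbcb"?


Input: "aecbcb"
Checking substrings for palindromes:
  [2:5] "cbc" (len 3) => palindrome
  [3:6] "bcb" (len 3) => palindrome
Longest palindromic substring: "cbc" with length 3

3


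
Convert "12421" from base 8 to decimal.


Input: "12421" in base 8
Positional expansion:
  Digit '1' (value 1) x 8^4 = 4096
  Digit '2' (value 2) x 8^3 = 1024
  Digit '4' (value 4) x 8^2 = 256
  Digit '2' (value 2) x 8^1 = 16
  Digit '1' (value 1) x 8^0 = 1
Sum = 5393

5393


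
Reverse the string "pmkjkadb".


Input: pmkjkadb
Reading characters right to left:
  Position 7: 'b'
  Position 6: 'd'
  Position 5: 'a'
  Position 4: 'k'
  Position 3: 'j'
  Position 2: 'k'
  Position 1: 'm'
  Position 0: 'p'
Reversed: bdakjkmp

bdakjkmp


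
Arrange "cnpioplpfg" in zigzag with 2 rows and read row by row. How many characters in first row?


Zigzag "cnpioplpfg" into 2 rows:
Placing characters:
  'c' => row 0
  'n' => row 1
  'p' => row 0
  'i' => row 1
  'o' => row 0
  'p' => row 1
  'l' => row 0
  'p' => row 1
  'f' => row 0
  'g' => row 1
Rows:
  Row 0: "cpolf"
  Row 1: "nippg"
First row length: 5

5


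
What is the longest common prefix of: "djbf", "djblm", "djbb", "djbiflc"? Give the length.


Words: djbf, djblm, djbb, djbiflc
  Position 0: all 'd' => match
  Position 1: all 'j' => match
  Position 2: all 'b' => match
  Position 3: ('f', 'l', 'b', 'i') => mismatch, stop
LCP = "djb" (length 3)

3


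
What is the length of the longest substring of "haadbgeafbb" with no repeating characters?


Input: "haadbgeafbb"
Sliding window (track last position of each char):
  Position 0 ('h'): window [0,0] length 1 -- new best
  Position 1 ('a'): window [0,1] length 2 -- new best
  Position 2 ('a'): repeat (last at 1), move window start to 2
  Position 2 ('a'): window [2,2] length 1
  Position 3 ('d'): window [2,3] length 2
  Position 4 ('b'): window [2,4] length 3 -- new best
  Position 5 ('g'): window [2,5] length 4 -- new best
  Position 6 ('e'): window [2,6] length 5 -- new best
  Position 7 ('a'): repeat (last at 2), move window start to 3
  Position 7 ('a'): window [3,7] length 5
  Position 8 ('f'): window [3,8] length 6 -- new best
  Position 9 ('b'): repeat (last at 4), move window start to 5
  Position 9 ('b'): window [5,9] length 5
  Position 10 ('b'): repeat (last at 9), move window start to 10
  Position 10 ('b'): window [10,10] length 1
Longest substring with no repeats: "dbgeaf" with length 6

6


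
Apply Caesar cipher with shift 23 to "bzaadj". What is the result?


Caesar cipher: shift "bzaadj" by 23
  'b' (pos 1) + 23 = pos 24 = 'y'
  'z' (pos 25) + 23 = pos 22 = 'w'
  'a' (pos 0) + 23 = pos 23 = 'x'
  'a' (pos 0) + 23 = pos 23 = 'x'
  'd' (pos 3) + 23 = pos 0 = 'a'
  'j' (pos 9) + 23 = pos 6 = 'g'
Result: ywxxag

ywxxag


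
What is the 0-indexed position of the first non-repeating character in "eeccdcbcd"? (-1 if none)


Input: eeccdcbcd
Character frequencies:
  'b': 1
  'c': 4
  'd': 2
  'e': 2
Scanning left to right for freq == 1:
  Position 0 ('e'): freq=2, skip
  Position 1 ('e'): freq=2, skip
  Position 2 ('c'): freq=4, skip
  Position 3 ('c'): freq=4, skip
  Position 4 ('d'): freq=2, skip
  Position 5 ('c'): freq=4, skip
  Position 6 ('b'): unique! => answer = 6

6


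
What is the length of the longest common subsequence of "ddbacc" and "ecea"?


LCS of "ddbacc" and "ecea"
DP table:
           e    c    e    a
      0    0    0    0    0
  d   0    0    0    0    0
  d   0    0    0    0    0
  b   0    0    0    0    0
  a   0    0    0    0    1
  c   0    0    1    1    1
  c   0    0    1    1    1
LCS length = dp[6][4] = 1

1


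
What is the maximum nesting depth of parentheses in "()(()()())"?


Input: "()(()()())"
Tracking depth:
  Position 0 '(': depth becomes 1
  Position 1 ')': depth becomes 0
  Position 2 '(': depth becomes 1
  Position 3 '(': depth becomes 2
  Position 4 ')': depth becomes 1
  Position 5 '(': depth becomes 2
  Position 6 ')': depth becomes 1
  Position 7 '(': depth becomes 2
  Position 8 ')': depth becomes 1
  Position 9 ')': depth becomes 0
Maximum depth reached: 2

2


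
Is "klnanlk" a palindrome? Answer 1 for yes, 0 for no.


Input: klnanlk
Reversed: klnanlk
  Compare pos 0 ('k') with pos 6 ('k'): match
  Compare pos 1 ('l') with pos 5 ('l'): match
  Compare pos 2 ('n') with pos 4 ('n'): match
Result: palindrome

1


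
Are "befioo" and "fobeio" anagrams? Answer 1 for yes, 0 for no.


Strings: "befioo", "fobeio"
Sorted first:  befioo
Sorted second: befioo
Sorted forms match => anagrams

1


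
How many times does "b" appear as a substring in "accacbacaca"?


Searching for "b" in "accacbacaca"
Scanning each position:
  Position 0: "a" => no
  Position 1: "c" => no
  Position 2: "c" => no
  Position 3: "a" => no
  Position 4: "c" => no
  Position 5: "b" => MATCH
  Position 6: "a" => no
  Position 7: "c" => no
  Position 8: "a" => no
  Position 9: "c" => no
  Position 10: "a" => no
Total occurrences: 1

1


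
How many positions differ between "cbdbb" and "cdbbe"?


Comparing "cbdbb" and "cdbbe" position by position:
  Position 0: 'c' vs 'c' => same
  Position 1: 'b' vs 'd' => DIFFER
  Position 2: 'd' vs 'b' => DIFFER
  Position 3: 'b' vs 'b' => same
  Position 4: 'b' vs 'e' => DIFFER
Positions that differ: 3

3


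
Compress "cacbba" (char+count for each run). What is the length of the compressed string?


Input: cacbba
Runs:
  'c' x 1 => "c1"
  'a' x 1 => "a1"
  'c' x 1 => "c1"
  'b' x 2 => "b2"
  'a' x 1 => "a1"
Compressed: "c1a1c1b2a1"
Compressed length: 10

10


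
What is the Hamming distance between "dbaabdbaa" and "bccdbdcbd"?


Comparing "dbaabdbaa" and "bccdbdcbd" position by position:
  Position 0: 'd' vs 'b' => differ
  Position 1: 'b' vs 'c' => differ
  Position 2: 'a' vs 'c' => differ
  Position 3: 'a' vs 'd' => differ
  Position 4: 'b' vs 'b' => same
  Position 5: 'd' vs 'd' => same
  Position 6: 'b' vs 'c' => differ
  Position 7: 'a' vs 'b' => differ
  Position 8: 'a' vs 'd' => differ
Total differences (Hamming distance): 7

7


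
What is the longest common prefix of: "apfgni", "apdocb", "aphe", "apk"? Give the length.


Words: apfgni, apdocb, aphe, apk
  Position 0: all 'a' => match
  Position 1: all 'p' => match
  Position 2: ('f', 'd', 'h', 'k') => mismatch, stop
LCP = "ap" (length 2)

2


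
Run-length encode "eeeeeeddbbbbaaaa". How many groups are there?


Input: eeeeeeddbbbbaaaa
Scanning for consecutive runs:
  Group 1: 'e' x 6 (positions 0-5)
  Group 2: 'd' x 2 (positions 6-7)
  Group 3: 'b' x 4 (positions 8-11)
  Group 4: 'a' x 4 (positions 12-15)
Total groups: 4

4


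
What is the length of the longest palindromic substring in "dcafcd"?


Input: "dcafcd"
Checking substrings for palindromes:
  No multi-char palindromic substrings found
Longest palindromic substring: "d" with length 1

1


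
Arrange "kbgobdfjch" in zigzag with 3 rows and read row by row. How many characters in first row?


Zigzag "kbgobdfjch" into 3 rows:
Placing characters:
  'k' => row 0
  'b' => row 1
  'g' => row 2
  'o' => row 1
  'b' => row 0
  'd' => row 1
  'f' => row 2
  'j' => row 1
  'c' => row 0
  'h' => row 1
Rows:
  Row 0: "kbc"
  Row 1: "bodjh"
  Row 2: "gf"
First row length: 3

3


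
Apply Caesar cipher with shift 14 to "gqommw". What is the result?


Caesar cipher: shift "gqommw" by 14
  'g' (pos 6) + 14 = pos 20 = 'u'
  'q' (pos 16) + 14 = pos 4 = 'e'
  'o' (pos 14) + 14 = pos 2 = 'c'
  'm' (pos 12) + 14 = pos 0 = 'a'
  'm' (pos 12) + 14 = pos 0 = 'a'
  'w' (pos 22) + 14 = pos 10 = 'k'
Result: uecaak

uecaak


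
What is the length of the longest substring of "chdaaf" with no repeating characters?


Input: "chdaaf"
Sliding window (track last position of each char):
  Position 0 ('c'): window [0,0] length 1 -- new best
  Position 1 ('h'): window [0,1] length 2 -- new best
  Position 2 ('d'): window [0,2] length 3 -- new best
  Position 3 ('a'): window [0,3] length 4 -- new best
  Position 4 ('a'): repeat (last at 3), move window start to 4
  Position 4 ('a'): window [4,4] length 1
  Position 5 ('f'): window [4,5] length 2
Longest substring with no repeats: "chda" with length 4

4


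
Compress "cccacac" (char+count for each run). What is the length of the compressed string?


Input: cccacac
Runs:
  'c' x 3 => "c3"
  'a' x 1 => "a1"
  'c' x 1 => "c1"
  'a' x 1 => "a1"
  'c' x 1 => "c1"
Compressed: "c3a1c1a1c1"
Compressed length: 10

10


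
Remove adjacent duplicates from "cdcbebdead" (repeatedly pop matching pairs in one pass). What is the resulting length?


Input: cdcbebdead
Stack-based adjacent duplicate removal:
  Read 'c': push. Stack: c
  Read 'd': push. Stack: cd
  Read 'c': push. Stack: cdc
  Read 'b': push. Stack: cdcb
  Read 'e': push. Stack: cdcbe
  Read 'b': push. Stack: cdcbeb
  Read 'd': push. Stack: cdcbebd
  Read 'e': push. Stack: cdcbebde
  Read 'a': push. Stack: cdcbebdea
  Read 'd': push. Stack: cdcbebdead
Final stack: "cdcbebdead" (length 10)

10


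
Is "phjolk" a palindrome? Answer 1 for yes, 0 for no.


Input: phjolk
Reversed: klojhp
  Compare pos 0 ('p') with pos 5 ('k'): MISMATCH
  Compare pos 1 ('h') with pos 4 ('l'): MISMATCH
  Compare pos 2 ('j') with pos 3 ('o'): MISMATCH
Result: not a palindrome

0


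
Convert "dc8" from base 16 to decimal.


Input: "dc8" in base 16
Positional expansion:
  Digit 'd' (value 13) x 16^2 = 3328
  Digit 'c' (value 12) x 16^1 = 192
  Digit '8' (value 8) x 16^0 = 8
Sum = 3528

3528


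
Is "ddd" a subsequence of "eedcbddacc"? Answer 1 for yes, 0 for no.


Check if "ddd" is a subsequence of "eedcbddacc"
Greedy scan:
  Position 0 ('e'): no match needed
  Position 1 ('e'): no match needed
  Position 2 ('d'): matches sub[0] = 'd'
  Position 3 ('c'): no match needed
  Position 4 ('b'): no match needed
  Position 5 ('d'): matches sub[1] = 'd'
  Position 6 ('d'): matches sub[2] = 'd'
  Position 7 ('a'): no match needed
  Position 8 ('c'): no match needed
  Position 9 ('c'): no match needed
All 3 characters matched => is a subsequence

1


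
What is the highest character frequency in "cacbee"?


Input: cacbee
Character counts:
  'a': 1
  'b': 1
  'c': 2
  'e': 2
Maximum frequency: 2

2


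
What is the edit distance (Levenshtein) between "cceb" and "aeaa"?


Computing edit distance: "cceb" -> "aeaa"
DP table:
           a    e    a    a
      0    1    2    3    4
  c   1    1    2    3    4
  c   2    2    2    3    4
  e   3    3    2    3    4
  b   4    4    3    3    4
Edit distance = dp[4][4] = 4

4


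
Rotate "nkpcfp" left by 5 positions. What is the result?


Input: "nkpcfp", rotate left by 5
First 5 characters: "nkpcf"
Remaining characters: "p"
Concatenate remaining + first: "p" + "nkpcf" = "pnkpcf"

pnkpcf


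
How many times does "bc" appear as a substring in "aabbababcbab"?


Searching for "bc" in "aabbababcbab"
Scanning each position:
  Position 0: "aa" => no
  Position 1: "ab" => no
  Position 2: "bb" => no
  Position 3: "ba" => no
  Position 4: "ab" => no
  Position 5: "ba" => no
  Position 6: "ab" => no
  Position 7: "bc" => MATCH
  Position 8: "cb" => no
  Position 9: "ba" => no
  Position 10: "ab" => no
Total occurrences: 1

1


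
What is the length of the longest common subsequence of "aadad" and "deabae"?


LCS of "aadad" and "deabae"
DP table:
           d    e    a    b    a    e
      0    0    0    0    0    0    0
  a   0    0    0    1    1    1    1
  a   0    0    0    1    1    2    2
  d   0    1    1    1    1    2    2
  a   0    1    1    2    2    2    2
  d   0    1    1    2    2    2    2
LCS length = dp[5][6] = 2

2


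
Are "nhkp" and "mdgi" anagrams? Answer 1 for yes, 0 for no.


Strings: "nhkp", "mdgi"
Sorted first:  hknp
Sorted second: dgim
Differ at position 0: 'h' vs 'd' => not anagrams

0


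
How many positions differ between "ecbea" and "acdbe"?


Comparing "ecbea" and "acdbe" position by position:
  Position 0: 'e' vs 'a' => DIFFER
  Position 1: 'c' vs 'c' => same
  Position 2: 'b' vs 'd' => DIFFER
  Position 3: 'e' vs 'b' => DIFFER
  Position 4: 'a' vs 'e' => DIFFER
Positions that differ: 4

4


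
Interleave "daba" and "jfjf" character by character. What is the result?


Interleaving "daba" and "jfjf":
  Position 0: 'd' from first, 'j' from second => "dj"
  Position 1: 'a' from first, 'f' from second => "af"
  Position 2: 'b' from first, 'j' from second => "bj"
  Position 3: 'a' from first, 'f' from second => "af"
Result: djafbjaf

djafbjaf


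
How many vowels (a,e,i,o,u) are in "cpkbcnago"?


Input: cpkbcnago
Checking each character:
  'c' at position 0: consonant
  'p' at position 1: consonant
  'k' at position 2: consonant
  'b' at position 3: consonant
  'c' at position 4: consonant
  'n' at position 5: consonant
  'a' at position 6: vowel (running total: 1)
  'g' at position 7: consonant
  'o' at position 8: vowel (running total: 2)
Total vowels: 2

2


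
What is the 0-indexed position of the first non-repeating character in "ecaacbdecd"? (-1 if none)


Input: ecaacbdecd
Character frequencies:
  'a': 2
  'b': 1
  'c': 3
  'd': 2
  'e': 2
Scanning left to right for freq == 1:
  Position 0 ('e'): freq=2, skip
  Position 1 ('c'): freq=3, skip
  Position 2 ('a'): freq=2, skip
  Position 3 ('a'): freq=2, skip
  Position 4 ('c'): freq=3, skip
  Position 5 ('b'): unique! => answer = 5

5
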